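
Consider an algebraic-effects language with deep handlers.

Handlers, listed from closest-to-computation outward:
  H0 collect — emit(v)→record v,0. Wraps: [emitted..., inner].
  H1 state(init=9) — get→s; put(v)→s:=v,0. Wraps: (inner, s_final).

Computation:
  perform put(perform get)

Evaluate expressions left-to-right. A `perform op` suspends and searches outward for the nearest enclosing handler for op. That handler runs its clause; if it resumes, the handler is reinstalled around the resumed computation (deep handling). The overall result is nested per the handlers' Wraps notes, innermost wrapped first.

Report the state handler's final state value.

Answer: 9

Step-by-step:
get @ H1 ⇒ 9
put(9) @ H1 ⇒ s:=9
H0 returns [0]
H1 returns ([0], 9)
= ([0], 9)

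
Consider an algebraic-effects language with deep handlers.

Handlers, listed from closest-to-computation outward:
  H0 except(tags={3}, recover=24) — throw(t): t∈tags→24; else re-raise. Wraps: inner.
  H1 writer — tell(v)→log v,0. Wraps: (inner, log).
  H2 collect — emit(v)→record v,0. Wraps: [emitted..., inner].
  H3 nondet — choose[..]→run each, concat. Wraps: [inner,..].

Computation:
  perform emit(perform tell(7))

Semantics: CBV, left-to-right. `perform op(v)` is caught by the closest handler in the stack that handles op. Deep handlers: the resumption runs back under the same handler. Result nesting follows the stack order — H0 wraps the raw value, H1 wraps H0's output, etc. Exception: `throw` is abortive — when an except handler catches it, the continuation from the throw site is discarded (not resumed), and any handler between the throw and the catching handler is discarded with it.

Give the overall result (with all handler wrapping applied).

Working:
tell(7) @ H1 ⇒ log+=7
emit(0) @ H2 ⇒ out+=0
H0 returns 0
H1 returns (0, (7))
H2 returns [0, (0, (7))]
H3 returns [[0, (0, (7))]]
= [[0, (0, (7))]]

Answer: [[0, (0, (7))]]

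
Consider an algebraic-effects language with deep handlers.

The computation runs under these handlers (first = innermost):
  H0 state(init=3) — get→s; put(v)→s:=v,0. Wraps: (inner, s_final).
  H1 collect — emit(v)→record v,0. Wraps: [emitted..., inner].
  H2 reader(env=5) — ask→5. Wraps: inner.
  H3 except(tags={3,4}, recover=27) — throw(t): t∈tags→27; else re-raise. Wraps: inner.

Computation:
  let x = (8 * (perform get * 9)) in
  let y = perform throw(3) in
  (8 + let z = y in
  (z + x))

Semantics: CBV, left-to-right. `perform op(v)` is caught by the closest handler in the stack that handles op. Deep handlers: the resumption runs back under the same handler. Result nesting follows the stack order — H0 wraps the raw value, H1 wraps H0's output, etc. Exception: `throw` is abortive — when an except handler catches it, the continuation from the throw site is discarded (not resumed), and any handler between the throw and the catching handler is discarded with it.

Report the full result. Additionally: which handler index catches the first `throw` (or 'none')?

Working:
get @ H0 ⇒ 3
throw(3) @ H3 caught ⇒ 27
= 27

Answer: 27 ; first throw caught by: H3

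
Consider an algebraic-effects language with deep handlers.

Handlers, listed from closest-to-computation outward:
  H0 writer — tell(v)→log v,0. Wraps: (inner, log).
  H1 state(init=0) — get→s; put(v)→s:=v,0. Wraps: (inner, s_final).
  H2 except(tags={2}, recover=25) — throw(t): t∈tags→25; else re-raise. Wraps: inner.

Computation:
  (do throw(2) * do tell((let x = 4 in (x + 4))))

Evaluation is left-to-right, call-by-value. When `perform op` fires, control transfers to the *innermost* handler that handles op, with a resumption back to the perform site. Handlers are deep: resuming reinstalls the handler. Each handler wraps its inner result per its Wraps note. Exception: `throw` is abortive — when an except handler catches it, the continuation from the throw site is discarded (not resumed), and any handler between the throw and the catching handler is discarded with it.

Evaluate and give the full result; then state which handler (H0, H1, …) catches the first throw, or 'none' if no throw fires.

Answer: 25 ; first throw caught by: H2

Evaluation trace:
throw(2) @ H2 caught ⇒ 25
= 25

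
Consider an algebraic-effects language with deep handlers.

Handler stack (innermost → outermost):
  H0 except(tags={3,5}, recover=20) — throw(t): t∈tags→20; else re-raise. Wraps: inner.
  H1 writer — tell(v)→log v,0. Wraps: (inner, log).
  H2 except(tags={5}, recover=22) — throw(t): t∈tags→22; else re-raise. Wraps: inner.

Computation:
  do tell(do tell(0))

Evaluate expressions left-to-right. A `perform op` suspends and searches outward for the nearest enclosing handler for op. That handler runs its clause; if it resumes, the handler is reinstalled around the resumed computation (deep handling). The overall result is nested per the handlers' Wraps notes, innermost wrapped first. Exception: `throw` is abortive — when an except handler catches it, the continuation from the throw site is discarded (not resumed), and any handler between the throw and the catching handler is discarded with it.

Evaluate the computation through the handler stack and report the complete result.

Evaluation trace:
tell(0) @ H1 ⇒ log+=0
tell(0) @ H1 ⇒ log+=0
H0 returns 0
H1 returns (0, (0, 0))
H2 returns (0, (0, 0))
= (0, (0, 0))

Answer: (0, (0, 0))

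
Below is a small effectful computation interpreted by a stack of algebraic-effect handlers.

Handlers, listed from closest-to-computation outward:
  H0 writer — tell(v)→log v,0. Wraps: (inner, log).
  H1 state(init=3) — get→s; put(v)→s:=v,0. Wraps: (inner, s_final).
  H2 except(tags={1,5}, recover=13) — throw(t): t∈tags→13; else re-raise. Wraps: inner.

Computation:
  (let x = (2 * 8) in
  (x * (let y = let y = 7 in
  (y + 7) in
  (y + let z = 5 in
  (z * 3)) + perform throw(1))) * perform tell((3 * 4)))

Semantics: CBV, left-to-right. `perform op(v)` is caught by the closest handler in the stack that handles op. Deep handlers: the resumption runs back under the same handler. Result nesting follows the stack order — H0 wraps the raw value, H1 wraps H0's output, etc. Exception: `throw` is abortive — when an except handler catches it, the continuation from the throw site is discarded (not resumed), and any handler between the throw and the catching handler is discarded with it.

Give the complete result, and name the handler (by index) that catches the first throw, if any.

Step-by-step:
throw(1) @ H2 caught ⇒ 13
= 13

Answer: 13 ; first throw caught by: H2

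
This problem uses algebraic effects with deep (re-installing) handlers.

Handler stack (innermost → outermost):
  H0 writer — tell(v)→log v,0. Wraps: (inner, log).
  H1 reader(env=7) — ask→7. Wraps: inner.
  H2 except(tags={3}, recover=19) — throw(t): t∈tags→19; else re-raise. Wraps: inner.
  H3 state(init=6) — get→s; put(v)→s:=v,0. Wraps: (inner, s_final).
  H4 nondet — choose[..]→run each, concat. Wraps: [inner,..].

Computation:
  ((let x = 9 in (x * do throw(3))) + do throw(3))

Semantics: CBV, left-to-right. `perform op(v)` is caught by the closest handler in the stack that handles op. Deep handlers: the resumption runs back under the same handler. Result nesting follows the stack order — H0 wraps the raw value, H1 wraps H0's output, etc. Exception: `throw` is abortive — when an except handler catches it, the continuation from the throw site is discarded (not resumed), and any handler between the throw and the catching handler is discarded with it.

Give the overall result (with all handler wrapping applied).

Evaluation trace:
throw(3) @ H2 caught ⇒ 19
H3 returns (19, 6)
H4 returns [(19, 6)]
= [(19, 6)]

Answer: [(19, 6)]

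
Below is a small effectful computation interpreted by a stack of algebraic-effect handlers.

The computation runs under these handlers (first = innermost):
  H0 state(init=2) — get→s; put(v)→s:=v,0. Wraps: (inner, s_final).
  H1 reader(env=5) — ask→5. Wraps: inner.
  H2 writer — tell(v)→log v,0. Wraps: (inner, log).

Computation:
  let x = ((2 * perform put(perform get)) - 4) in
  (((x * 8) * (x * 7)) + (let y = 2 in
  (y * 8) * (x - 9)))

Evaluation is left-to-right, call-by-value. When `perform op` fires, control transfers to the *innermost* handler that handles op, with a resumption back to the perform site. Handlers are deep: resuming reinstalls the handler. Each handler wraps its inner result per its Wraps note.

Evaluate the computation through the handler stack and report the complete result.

Answer: ((688, 2), ())

Evaluation trace:
get @ H0 ⇒ 2
put(2) @ H0 ⇒ s:=2
H0 returns (688, 2)
H1 returns (688, 2)
H2 returns ((688, 2), ())
= ((688, 2), ())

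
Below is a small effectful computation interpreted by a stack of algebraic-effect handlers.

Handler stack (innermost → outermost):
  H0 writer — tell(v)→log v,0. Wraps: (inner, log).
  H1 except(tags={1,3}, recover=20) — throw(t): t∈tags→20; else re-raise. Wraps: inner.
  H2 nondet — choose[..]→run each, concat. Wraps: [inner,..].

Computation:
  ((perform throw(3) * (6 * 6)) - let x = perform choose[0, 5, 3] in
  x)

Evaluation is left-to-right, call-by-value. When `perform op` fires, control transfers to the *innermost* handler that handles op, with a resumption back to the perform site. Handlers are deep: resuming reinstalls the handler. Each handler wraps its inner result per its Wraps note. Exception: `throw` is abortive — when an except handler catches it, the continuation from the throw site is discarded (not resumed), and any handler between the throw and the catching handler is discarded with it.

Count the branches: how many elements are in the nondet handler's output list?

Answer: 1

Working:
throw(3) @ H1 caught ⇒ 20
H2 returns [20]
= [20]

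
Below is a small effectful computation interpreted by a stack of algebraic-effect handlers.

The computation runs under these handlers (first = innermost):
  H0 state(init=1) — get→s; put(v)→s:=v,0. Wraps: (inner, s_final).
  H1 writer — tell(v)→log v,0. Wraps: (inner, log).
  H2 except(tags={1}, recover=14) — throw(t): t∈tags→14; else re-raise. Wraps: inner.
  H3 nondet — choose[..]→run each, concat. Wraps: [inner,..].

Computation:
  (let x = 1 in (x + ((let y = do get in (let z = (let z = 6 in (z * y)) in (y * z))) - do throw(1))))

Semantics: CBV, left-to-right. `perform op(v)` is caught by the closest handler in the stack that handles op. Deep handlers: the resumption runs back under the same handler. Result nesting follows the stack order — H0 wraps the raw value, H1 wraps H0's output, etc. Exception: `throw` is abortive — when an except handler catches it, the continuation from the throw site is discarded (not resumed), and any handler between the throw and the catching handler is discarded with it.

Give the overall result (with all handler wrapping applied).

Working:
get @ H0 ⇒ 1
throw(1) @ H2 caught ⇒ 14
H3 returns [14]
= [14]

Answer: [14]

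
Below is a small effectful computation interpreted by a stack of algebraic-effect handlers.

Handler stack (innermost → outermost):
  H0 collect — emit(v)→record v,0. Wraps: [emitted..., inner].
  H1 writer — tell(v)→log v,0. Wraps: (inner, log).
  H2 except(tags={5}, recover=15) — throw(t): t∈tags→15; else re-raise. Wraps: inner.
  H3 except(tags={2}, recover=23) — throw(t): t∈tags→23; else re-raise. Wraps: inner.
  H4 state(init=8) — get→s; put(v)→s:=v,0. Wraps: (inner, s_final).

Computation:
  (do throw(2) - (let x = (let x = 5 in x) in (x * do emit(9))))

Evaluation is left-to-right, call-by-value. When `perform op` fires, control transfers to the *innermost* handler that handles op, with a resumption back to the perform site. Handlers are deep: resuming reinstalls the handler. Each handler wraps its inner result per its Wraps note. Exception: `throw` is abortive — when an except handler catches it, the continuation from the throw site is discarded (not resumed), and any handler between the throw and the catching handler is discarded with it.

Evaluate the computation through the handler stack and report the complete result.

Answer: (23, 8)

Working:
throw(2) @ H2 re-raised
throw(2) @ H3 caught ⇒ 23
H4 returns (23, 8)
= (23, 8)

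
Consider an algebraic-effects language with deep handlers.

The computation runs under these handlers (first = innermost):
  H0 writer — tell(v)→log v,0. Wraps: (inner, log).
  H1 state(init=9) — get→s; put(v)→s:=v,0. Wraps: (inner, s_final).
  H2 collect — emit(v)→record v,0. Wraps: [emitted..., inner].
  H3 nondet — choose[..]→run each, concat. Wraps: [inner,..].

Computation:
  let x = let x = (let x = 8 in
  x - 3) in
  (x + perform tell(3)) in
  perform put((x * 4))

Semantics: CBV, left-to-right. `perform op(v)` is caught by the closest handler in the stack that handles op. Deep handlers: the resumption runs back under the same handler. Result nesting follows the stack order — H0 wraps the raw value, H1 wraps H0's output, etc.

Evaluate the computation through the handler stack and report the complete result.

Step-by-step:
tell(3) @ H0 ⇒ log+=3
put(20) @ H1 ⇒ s:=20
H0 returns (0, (3))
H1 returns ((0, (3)), 20)
H2 returns [((0, (3)), 20)]
H3 returns [[((0, (3)), 20)]]
= [[((0, (3)), 20)]]

Answer: [[((0, (3)), 20)]]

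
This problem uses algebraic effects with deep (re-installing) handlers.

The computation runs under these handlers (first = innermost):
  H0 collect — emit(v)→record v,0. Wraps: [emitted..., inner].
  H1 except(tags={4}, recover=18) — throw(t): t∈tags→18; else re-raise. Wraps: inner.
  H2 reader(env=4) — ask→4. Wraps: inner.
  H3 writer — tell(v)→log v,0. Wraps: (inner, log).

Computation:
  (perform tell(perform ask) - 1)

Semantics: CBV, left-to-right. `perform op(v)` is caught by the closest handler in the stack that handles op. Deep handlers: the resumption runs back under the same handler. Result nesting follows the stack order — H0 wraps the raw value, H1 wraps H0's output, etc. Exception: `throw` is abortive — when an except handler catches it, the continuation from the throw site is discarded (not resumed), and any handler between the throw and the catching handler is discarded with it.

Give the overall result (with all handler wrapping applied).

Evaluation trace:
ask @ H2 ⇒ 4
tell(4) @ H3 ⇒ log+=4
H0 returns [-1]
H1 returns [-1]
H2 returns [-1]
H3 returns ([-1], (4))
= ([-1], (4))

Answer: ([-1], (4))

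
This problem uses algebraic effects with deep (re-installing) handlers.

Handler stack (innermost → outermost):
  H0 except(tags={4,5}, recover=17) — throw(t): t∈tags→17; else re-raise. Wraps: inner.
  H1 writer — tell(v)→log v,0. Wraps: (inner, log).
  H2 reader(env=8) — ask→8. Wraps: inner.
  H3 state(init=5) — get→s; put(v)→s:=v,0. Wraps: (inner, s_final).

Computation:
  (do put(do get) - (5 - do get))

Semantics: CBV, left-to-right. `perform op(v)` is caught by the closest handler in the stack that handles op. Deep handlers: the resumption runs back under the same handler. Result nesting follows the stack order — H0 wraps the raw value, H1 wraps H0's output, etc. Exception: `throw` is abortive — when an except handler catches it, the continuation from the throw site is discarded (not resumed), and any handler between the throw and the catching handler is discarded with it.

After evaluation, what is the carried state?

Answer: 5

Working:
get @ H3 ⇒ 5
put(5) @ H3 ⇒ s:=5
get @ H3 ⇒ 5
H0 returns 0
H1 returns (0, ())
H2 returns (0, ())
H3 returns ((0, ()), 5)
= ((0, ()), 5)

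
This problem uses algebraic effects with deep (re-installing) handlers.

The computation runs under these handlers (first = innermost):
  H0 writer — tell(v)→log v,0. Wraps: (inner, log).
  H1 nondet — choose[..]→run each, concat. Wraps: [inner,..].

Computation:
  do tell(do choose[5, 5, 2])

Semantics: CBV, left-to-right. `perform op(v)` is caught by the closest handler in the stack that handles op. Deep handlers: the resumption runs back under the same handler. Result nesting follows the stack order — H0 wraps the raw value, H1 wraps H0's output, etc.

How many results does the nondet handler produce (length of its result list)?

Working:
choose[5, 5, 2] @ H1
  branch[0] choose=5:
    tell(5) @ H0 ⇒ log+=5
    H0 returns (0, (5))
    H1 returns [(0, (5))]
  branch[1] choose=5:
    tell(5) @ H0 ⇒ log+=5
    H0 returns (0, (5))
    H1 returns [(0, (5))]
  branch[2] choose=2:
    tell(2) @ H0 ⇒ log+=2
    H0 returns (0, (2))
    H1 returns [(0, (2))]
= [(0, (5)), (0, (5)), (0, (2))]

Answer: 3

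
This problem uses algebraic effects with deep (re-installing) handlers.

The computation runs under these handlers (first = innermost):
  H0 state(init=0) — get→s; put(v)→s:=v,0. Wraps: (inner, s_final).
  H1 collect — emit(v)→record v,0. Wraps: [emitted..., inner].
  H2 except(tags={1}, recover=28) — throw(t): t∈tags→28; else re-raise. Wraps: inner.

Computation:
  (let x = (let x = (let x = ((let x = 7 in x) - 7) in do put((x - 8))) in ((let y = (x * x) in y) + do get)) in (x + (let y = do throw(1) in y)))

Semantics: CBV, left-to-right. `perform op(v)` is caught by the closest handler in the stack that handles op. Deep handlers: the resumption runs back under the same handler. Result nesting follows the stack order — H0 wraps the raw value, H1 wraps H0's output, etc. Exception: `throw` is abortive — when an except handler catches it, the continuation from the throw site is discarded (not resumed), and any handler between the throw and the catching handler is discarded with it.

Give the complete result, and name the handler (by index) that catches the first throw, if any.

Evaluation trace:
put(-8) @ H0 ⇒ s:=-8
get @ H0 ⇒ -8
throw(1) @ H2 caught ⇒ 28
= 28

Answer: 28 ; first throw caught by: H2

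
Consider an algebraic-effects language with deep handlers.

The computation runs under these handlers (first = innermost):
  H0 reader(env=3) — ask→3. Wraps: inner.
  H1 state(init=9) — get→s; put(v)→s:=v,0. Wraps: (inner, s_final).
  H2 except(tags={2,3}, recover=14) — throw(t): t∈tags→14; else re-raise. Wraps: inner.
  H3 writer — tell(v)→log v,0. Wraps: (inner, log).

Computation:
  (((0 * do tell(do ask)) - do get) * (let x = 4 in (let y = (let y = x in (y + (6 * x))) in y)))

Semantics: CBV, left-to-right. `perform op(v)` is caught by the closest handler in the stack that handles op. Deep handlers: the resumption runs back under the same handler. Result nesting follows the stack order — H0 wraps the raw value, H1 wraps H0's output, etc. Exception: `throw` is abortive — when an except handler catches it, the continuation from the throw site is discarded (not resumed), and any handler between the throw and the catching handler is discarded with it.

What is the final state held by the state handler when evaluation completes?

Step-by-step:
ask @ H0 ⇒ 3
tell(3) @ H3 ⇒ log+=3
get @ H1 ⇒ 9
H0 returns -252
H1 returns (-252, 9)
H2 returns (-252, 9)
H3 returns ((-252, 9), (3))
= ((-252, 9), (3))

Answer: 9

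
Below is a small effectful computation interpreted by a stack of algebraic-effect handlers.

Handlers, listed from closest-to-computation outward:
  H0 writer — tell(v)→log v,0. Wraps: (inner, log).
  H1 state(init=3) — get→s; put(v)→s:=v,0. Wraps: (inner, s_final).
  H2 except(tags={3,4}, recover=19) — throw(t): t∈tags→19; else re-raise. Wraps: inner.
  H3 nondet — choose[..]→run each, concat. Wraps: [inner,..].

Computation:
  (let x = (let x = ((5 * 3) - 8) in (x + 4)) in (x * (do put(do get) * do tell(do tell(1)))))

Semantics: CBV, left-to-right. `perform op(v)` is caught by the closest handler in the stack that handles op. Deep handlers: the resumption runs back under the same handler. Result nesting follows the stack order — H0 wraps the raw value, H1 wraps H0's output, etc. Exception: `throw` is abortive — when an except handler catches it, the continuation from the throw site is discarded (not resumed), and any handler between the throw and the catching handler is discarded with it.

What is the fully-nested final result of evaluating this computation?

Answer: [((0, (1, 0)), 3)]

Working:
get @ H1 ⇒ 3
put(3) @ H1 ⇒ s:=3
tell(1) @ H0 ⇒ log+=1
tell(0) @ H0 ⇒ log+=0
H0 returns (0, (1, 0))
H1 returns ((0, (1, 0)), 3)
H2 returns ((0, (1, 0)), 3)
H3 returns [((0, (1, 0)), 3)]
= [((0, (1, 0)), 3)]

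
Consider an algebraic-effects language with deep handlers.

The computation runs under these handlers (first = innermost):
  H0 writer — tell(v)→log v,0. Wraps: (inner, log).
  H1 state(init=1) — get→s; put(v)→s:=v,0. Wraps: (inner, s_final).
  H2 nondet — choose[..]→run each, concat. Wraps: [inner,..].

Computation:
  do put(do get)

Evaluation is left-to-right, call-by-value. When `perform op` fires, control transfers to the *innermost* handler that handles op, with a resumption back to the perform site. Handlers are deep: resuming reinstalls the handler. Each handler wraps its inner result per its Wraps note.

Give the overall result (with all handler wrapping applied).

Step-by-step:
get @ H1 ⇒ 1
put(1) @ H1 ⇒ s:=1
H0 returns (0, ())
H1 returns ((0, ()), 1)
H2 returns [((0, ()), 1)]
= [((0, ()), 1)]

Answer: [((0, ()), 1)]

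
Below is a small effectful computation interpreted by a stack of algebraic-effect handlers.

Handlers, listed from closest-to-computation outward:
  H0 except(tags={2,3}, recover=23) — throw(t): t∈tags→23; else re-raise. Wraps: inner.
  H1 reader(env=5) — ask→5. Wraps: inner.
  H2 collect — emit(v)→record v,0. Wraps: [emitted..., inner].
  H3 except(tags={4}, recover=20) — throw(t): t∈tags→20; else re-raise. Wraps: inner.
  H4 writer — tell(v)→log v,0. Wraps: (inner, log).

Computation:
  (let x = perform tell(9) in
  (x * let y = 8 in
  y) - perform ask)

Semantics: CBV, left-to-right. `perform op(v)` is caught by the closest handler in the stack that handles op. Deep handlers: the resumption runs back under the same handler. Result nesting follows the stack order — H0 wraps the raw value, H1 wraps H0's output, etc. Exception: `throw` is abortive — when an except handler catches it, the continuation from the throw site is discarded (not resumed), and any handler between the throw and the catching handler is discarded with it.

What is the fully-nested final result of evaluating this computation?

Answer: ([-5], (9))

Evaluation trace:
tell(9) @ H4 ⇒ log+=9
ask @ H1 ⇒ 5
H0 returns -5
H1 returns -5
H2 returns [-5]
H3 returns [-5]
H4 returns ([-5], (9))
= ([-5], (9))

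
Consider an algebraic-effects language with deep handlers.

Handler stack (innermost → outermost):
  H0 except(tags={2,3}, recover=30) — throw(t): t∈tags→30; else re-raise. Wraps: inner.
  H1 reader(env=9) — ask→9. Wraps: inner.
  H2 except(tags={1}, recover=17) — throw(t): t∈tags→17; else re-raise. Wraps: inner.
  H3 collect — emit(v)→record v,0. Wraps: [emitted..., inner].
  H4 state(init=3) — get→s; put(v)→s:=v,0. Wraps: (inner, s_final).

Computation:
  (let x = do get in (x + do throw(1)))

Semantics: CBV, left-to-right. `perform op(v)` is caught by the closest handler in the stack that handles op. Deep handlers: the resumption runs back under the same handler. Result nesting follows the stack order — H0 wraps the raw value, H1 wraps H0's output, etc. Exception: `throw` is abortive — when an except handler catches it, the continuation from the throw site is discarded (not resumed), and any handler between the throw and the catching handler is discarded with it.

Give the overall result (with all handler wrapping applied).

Working:
get @ H4 ⇒ 3
throw(1) @ H0 re-raised
throw(1) @ H2 caught ⇒ 17
H3 returns [17]
H4 returns ([17], 3)
= ([17], 3)

Answer: ([17], 3)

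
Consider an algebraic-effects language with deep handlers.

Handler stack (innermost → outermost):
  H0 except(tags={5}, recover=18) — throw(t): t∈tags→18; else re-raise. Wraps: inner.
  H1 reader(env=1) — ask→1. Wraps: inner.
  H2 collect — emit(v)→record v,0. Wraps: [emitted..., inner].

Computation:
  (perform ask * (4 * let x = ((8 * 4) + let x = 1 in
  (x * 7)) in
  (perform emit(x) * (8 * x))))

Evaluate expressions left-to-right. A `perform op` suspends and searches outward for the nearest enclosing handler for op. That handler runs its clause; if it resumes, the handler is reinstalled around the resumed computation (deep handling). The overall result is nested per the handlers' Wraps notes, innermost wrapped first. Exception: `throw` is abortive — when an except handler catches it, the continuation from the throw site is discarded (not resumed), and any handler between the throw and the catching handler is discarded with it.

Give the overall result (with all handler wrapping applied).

Evaluation trace:
ask @ H1 ⇒ 1
emit(39) @ H2 ⇒ out+=39
H0 returns 0
H1 returns 0
H2 returns [39, 0]
= [39, 0]

Answer: [39, 0]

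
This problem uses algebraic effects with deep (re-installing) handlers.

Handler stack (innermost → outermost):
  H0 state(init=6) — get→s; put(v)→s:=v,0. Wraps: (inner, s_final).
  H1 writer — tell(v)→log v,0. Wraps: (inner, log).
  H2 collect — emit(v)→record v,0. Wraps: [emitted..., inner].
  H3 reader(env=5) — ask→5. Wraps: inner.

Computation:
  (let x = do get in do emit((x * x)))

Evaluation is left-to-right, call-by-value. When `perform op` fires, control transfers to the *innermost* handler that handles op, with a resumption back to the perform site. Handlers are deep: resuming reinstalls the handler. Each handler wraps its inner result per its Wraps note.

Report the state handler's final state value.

Answer: 6

Working:
get @ H0 ⇒ 6
emit(36) @ H2 ⇒ out+=36
H0 returns (0, 6)
H1 returns ((0, 6), ())
H2 returns [36, ((0, 6), ())]
H3 returns [36, ((0, 6), ())]
= [36, ((0, 6), ())]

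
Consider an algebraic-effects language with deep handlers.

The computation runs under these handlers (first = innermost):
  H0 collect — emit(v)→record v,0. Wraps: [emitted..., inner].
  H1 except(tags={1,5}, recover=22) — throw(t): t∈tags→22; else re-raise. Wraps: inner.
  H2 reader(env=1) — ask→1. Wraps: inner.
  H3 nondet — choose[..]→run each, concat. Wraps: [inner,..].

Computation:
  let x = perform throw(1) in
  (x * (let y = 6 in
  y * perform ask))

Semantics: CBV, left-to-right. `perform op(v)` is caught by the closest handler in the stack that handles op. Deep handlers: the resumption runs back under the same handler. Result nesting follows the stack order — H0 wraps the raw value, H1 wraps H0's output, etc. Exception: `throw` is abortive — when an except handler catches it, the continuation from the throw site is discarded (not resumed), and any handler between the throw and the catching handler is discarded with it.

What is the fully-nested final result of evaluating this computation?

Evaluation trace:
throw(1) @ H1 caught ⇒ 22
H2 returns 22
H3 returns [22]
= [22]

Answer: [22]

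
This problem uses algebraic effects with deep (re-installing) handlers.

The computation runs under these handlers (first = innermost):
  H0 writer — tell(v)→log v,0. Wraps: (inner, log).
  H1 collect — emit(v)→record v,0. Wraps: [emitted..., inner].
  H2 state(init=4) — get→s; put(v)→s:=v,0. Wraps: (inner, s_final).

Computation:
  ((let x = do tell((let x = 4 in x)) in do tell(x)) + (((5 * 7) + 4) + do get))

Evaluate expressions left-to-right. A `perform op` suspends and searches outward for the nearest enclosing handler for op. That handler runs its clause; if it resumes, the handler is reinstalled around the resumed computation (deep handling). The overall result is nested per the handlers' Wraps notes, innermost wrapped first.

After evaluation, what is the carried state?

Answer: 4

Evaluation trace:
tell(4) @ H0 ⇒ log+=4
tell(0) @ H0 ⇒ log+=0
get @ H2 ⇒ 4
H0 returns (43, (4, 0))
H1 returns [(43, (4, 0))]
H2 returns ([(43, (4, 0))], 4)
= ([(43, (4, 0))], 4)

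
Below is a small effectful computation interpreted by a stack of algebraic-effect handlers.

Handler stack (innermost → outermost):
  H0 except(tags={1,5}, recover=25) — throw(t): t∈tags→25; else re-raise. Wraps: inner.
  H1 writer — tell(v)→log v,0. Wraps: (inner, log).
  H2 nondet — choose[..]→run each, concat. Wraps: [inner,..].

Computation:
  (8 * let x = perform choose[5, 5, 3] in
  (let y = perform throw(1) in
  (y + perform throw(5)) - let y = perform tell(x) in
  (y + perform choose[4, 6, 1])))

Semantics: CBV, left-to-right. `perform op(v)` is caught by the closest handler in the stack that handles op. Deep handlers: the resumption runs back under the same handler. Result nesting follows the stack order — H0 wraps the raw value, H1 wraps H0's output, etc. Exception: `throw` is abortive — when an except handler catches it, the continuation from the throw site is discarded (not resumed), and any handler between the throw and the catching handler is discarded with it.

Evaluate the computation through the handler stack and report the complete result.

Step-by-step:
choose[5, 5, 3] @ H2
  branch[0] choose=5:
    throw(1) @ H0 caught ⇒ 25
    H1 returns (25, ())
    H2 returns [(25, ())]
  branch[1] choose=5:
    throw(1) @ H0 caught ⇒ 25
    H1 returns (25, ())
    H2 returns [(25, ())]
  branch[2] choose=3:
    throw(1) @ H0 caught ⇒ 25
    H1 returns (25, ())
    H2 returns [(25, ())]
= [(25, ()), (25, ()), (25, ())]

Answer: [(25, ()), (25, ()), (25, ())]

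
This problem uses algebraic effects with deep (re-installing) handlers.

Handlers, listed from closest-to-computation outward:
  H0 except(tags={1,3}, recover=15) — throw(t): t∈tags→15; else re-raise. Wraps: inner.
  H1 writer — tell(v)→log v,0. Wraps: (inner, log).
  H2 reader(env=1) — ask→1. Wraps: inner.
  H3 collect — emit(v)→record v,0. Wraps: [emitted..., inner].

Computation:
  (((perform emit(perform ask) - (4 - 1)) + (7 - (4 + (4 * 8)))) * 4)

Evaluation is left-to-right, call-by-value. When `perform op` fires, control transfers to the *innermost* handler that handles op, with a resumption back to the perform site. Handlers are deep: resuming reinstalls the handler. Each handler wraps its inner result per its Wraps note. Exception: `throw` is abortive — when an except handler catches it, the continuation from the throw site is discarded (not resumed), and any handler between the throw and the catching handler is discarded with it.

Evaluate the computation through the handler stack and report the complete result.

Answer: [1, (-128, ())]

Working:
ask @ H2 ⇒ 1
emit(1) @ H3 ⇒ out+=1
H0 returns -128
H1 returns (-128, ())
H2 returns (-128, ())
H3 returns [1, (-128, ())]
= [1, (-128, ())]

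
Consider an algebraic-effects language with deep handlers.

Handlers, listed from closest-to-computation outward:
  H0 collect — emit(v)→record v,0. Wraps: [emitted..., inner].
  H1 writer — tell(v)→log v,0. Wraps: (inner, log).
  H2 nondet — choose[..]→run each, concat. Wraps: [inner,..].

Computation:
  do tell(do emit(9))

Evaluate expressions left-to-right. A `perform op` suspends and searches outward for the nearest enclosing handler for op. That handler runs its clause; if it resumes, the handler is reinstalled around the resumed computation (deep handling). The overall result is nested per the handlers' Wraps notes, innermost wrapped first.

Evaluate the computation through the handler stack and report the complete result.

Answer: [([9, 0], (0))]

Evaluation trace:
emit(9) @ H0 ⇒ out+=9
tell(0) @ H1 ⇒ log+=0
H0 returns [9, 0]
H1 returns ([9, 0], (0))
H2 returns [([9, 0], (0))]
= [([9, 0], (0))]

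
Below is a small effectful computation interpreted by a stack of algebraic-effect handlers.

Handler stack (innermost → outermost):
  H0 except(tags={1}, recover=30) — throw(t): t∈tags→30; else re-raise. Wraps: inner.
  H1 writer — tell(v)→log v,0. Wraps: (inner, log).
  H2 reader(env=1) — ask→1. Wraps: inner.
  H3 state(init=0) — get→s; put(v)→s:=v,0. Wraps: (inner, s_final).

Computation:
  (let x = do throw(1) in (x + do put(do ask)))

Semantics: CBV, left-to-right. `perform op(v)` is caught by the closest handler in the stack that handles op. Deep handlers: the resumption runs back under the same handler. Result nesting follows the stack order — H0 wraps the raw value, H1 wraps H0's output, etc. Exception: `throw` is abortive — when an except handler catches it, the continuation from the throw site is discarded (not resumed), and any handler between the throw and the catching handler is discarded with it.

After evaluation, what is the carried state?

Working:
throw(1) @ H0 caught ⇒ 30
H1 returns (30, ())
H2 returns (30, ())
H3 returns ((30, ()), 0)
= ((30, ()), 0)

Answer: 0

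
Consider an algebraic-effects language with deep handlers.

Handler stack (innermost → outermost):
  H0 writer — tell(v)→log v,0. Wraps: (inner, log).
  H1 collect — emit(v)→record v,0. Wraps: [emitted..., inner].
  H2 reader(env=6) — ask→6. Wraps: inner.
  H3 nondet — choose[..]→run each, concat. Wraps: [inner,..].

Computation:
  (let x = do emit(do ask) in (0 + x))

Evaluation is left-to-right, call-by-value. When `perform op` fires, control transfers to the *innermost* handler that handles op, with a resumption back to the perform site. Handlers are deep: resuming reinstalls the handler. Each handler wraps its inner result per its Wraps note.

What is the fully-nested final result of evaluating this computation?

Answer: [[6, (0, ())]]

Working:
ask @ H2 ⇒ 6
emit(6) @ H1 ⇒ out+=6
H0 returns (0, ())
H1 returns [6, (0, ())]
H2 returns [6, (0, ())]
H3 returns [[6, (0, ())]]
= [[6, (0, ())]]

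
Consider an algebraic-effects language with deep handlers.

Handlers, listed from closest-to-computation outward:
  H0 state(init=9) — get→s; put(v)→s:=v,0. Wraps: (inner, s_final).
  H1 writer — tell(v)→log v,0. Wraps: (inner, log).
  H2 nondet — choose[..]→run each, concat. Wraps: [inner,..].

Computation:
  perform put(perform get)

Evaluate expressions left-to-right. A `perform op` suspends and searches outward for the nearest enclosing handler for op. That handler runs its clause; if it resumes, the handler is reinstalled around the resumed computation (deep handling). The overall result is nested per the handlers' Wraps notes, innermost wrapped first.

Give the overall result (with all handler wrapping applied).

Answer: [((0, 9), ())]

Evaluation trace:
get @ H0 ⇒ 9
put(9) @ H0 ⇒ s:=9
H0 returns (0, 9)
H1 returns ((0, 9), ())
H2 returns [((0, 9), ())]
= [((0, 9), ())]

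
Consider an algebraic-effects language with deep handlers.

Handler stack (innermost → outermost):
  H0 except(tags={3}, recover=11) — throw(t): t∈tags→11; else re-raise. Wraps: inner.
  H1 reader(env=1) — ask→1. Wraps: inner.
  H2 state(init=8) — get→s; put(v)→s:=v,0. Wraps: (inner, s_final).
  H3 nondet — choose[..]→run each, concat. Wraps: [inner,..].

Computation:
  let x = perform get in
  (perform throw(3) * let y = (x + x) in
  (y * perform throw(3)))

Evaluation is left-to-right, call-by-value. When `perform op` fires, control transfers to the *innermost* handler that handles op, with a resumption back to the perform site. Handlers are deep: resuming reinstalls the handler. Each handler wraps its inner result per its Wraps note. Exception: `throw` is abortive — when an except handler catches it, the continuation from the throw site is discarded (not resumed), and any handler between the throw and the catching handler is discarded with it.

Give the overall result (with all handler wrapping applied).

Answer: [(11, 8)]

Working:
get @ H2 ⇒ 8
throw(3) @ H0 caught ⇒ 11
H1 returns 11
H2 returns (11, 8)
H3 returns [(11, 8)]
= [(11, 8)]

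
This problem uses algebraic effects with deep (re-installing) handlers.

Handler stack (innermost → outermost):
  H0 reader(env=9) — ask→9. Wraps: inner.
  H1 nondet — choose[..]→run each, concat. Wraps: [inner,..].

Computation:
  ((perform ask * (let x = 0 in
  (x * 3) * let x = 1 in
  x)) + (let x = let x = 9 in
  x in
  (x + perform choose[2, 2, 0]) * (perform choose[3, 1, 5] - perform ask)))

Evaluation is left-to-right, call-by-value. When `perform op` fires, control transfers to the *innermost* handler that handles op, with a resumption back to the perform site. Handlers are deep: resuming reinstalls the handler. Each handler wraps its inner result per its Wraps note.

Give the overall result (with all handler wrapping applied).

Answer: [-66, -88, -44, -66, -88, -44, -54, -72, -36]

Step-by-step:
ask @ H0 ⇒ 9
choose[2, 2, 0] @ H1
  branch[0] choose=2:
    choose[3, 1, 5] @ H1
      branch[0] choose=3:
        ask @ H0 ⇒ 9
        H0 returns -66
        H1 returns [-66]
      branch[1] choose=1:
        ask @ H0 ⇒ 9
        H0 returns -88
        H1 returns [-88]
      branch[2] choose=5:
        ask @ H0 ⇒ 9
        H0 returns -44
        H1 returns [-44]
  branch[1] choose=2:
    choose[3, 1, 5] @ H1
      branch[0] choose=3:
        ask @ H0 ⇒ 9
        H0 returns -66
        H1 returns [-66]
      branch[1] choose=1:
        ask @ H0 ⇒ 9
        H0 returns -88
        H1 returns [-88]
      branch[2] choose=5:
        ask @ H0 ⇒ 9
        H0 returns -44
        H1 returns [-44]
  branch[2] choose=0:
    choose[3, 1, 5] @ H1
      branch[0] choose=3:
        ask @ H0 ⇒ 9
        H0 returns -54
        H1 returns [-54]
      branch[1] choose=1:
        ask @ H0 ⇒ 9
        H0 returns -72
        H1 returns [-72]
      branch[2] choose=5:
        ask @ H0 ⇒ 9
        H0 returns -36
        H1 returns [-36]
= [-66, -88, -44, -66, -88, -44, -54, -72, -36]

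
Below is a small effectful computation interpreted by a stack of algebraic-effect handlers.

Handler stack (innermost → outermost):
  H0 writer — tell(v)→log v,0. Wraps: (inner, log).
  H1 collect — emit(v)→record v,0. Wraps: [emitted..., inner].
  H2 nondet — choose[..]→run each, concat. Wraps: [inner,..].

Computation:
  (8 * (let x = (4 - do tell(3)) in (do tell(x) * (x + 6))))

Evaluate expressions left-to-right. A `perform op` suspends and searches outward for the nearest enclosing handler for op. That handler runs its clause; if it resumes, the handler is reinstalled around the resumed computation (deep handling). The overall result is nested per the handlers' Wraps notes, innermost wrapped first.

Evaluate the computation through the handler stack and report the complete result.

Answer: [[(0, (3, 4))]]

Step-by-step:
tell(3) @ H0 ⇒ log+=3
tell(4) @ H0 ⇒ log+=4
H0 returns (0, (3, 4))
H1 returns [(0, (3, 4))]
H2 returns [[(0, (3, 4))]]
= [[(0, (3, 4))]]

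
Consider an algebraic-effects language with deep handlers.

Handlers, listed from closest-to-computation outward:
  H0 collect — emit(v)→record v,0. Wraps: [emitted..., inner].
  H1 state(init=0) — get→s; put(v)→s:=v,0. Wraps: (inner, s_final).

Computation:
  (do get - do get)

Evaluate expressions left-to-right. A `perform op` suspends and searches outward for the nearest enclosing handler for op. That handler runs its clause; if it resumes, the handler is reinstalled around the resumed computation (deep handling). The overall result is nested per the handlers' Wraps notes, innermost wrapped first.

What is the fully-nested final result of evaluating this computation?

Answer: ([0], 0)

Step-by-step:
get @ H1 ⇒ 0
get @ H1 ⇒ 0
H0 returns [0]
H1 returns ([0], 0)
= ([0], 0)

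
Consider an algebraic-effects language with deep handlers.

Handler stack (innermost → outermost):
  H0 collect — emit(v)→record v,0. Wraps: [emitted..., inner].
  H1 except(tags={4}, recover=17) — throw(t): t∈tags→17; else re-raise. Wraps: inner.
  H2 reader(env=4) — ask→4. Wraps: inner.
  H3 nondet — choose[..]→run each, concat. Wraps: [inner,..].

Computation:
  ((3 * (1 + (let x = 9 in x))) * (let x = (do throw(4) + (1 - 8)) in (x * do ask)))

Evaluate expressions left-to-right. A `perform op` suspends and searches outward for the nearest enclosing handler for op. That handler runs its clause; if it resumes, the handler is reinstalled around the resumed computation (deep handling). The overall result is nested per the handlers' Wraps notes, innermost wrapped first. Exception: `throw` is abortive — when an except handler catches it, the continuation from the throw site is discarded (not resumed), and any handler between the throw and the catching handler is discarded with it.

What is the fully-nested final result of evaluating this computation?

Step-by-step:
throw(4) @ H1 caught ⇒ 17
H2 returns 17
H3 returns [17]
= [17]

Answer: [17]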